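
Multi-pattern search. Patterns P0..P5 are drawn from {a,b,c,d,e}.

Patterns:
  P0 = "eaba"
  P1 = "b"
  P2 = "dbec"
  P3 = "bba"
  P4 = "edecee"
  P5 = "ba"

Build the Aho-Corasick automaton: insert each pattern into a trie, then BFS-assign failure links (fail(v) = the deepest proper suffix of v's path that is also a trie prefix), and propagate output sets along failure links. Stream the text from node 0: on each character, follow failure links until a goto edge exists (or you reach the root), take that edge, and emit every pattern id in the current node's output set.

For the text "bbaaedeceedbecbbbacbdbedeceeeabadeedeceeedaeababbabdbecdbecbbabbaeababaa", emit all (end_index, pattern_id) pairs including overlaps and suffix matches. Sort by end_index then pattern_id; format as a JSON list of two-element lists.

Build automaton:
Trie nodes:
  n0 'ε': b→5 d→6 e→1
  n1 'e': a→2 d→12
  n2 'ea': b→3
  n3 'eab': a→4
  n4 'eaba': ·  [P0 ends]
  n5 'b': a→17 b→10  [P1 ends]
  n6 'd': b→7
  n7 'db': e→8
  n8 'dbe': c→9
  n9 'dbec': ·  [P2 ends]
  n10 'bb': a→11
  n11 'bba': ·  [P3 ends]
  n12 'ed': e→13
  n13 'ede': c→14
  n14 'edec': e→15
  n15 'edece': e→16
  n16 'edecee': ·  [P4 ends]
  n17 'ba': ·  [P5 ends]

Failure links (BFS by depth):
  n1('e'): parent n0 fail=0; on 'e' 0 → fail=0;  out ∅∪∅=∅
  n5('b'): parent n0 fail=0; on 'b' 0 → fail=0;  out {1}∪∅={1}
  n6('d'): parent n0 fail=0; on 'd' 0 → fail=0;  out ∅∪∅=∅
  n2('ea'): parent n1 fail=0; on 'a' 0 → fail=0;  out ∅∪∅=∅
  n7('db'): parent n6 fail=0; on 'b' 0 → fail=5;  out ∅∪{1}={1}
  n10('bb'): parent n5 fail=0; on 'b' 0 → fail=5;  out ∅∪{1}={1}
  n12('ed'): parent n1 fail=0; on 'd' 0 → fail=6;  out ∅∪∅=∅
  n17('ba'): parent n5 fail=0; on 'a' 0 → fail=0;  out {5}∪∅={5}
  n3('eab'): parent n2 fail=0; on 'b' 0 → fail=5;  out ∅∪{1}={1}
  n8('dbe'): parent n7 fail=5; on 'e' 5→0 → fail=1;  out ∅∪∅=∅
  n11('bba'): parent n10 fail=5; on 'a' 5 → fail=17;  out {3}∪{5}={3,5}
  n13('ede'): parent n12 fail=6; on 'e' 6→0 → fail=1;  out ∅∪∅=∅
  n4('eaba'): parent n3 fail=5; on 'a' 5 → fail=17;  out {0}∪{5}={0,5}
  n9('dbec'): parent n8 fail=1; on 'c' 1→0 → fail=0;  out {2}∪∅={2}
  n14('edec'): parent n13 fail=1; on 'c' 1→0 → fail=0;  out ∅∪∅=∅
  n15('edece'): parent n14 fail=0; on 'e' 0 → fail=1;  out ∅∪∅=∅
  n16('edecee'): parent n15 fail=1; on 'e' 1→0 → fail=1;  out {4}∪∅={4}

Scan:
pos 0 'b': at 5  ** P1@[0:0]
pos 1 'b': at 10  ** P1@[1:1]
pos 2 'a': at 11  ** P3@[0:2],P5@[1:2]
pos 3 'a': at 0 (via fail)
pos 4 'e': at 1
pos 5 'd': at 12
pos 6 'e': at 13
pos 7 'c': at 14
pos 8 'e': at 15
pos 9 'e': at 16  ** P4@[4:9]
pos 10 'd': at 12 (via fail)
pos 11 'b': at 7 (via fail)  ** P1@[11:11]
pos 12 'e': at 8
pos 13 'c': at 9  ** P2@[10:13]
pos 14 'b': at 5 (via fail)  ** P1@[14:14]
pos 15 'b': at 10  ** P1@[15:15]
pos 16 'b': at 10 (via fail)  ** P1@[16:16]
pos 17 'a': at 11  ** P3@[15:17],P5@[16:17]
pos 18 'c': at 0 (via fail)
pos 19 'b': at 5  ** P1@[19:19]
pos 20 'd': at 6 (via fail)
pos 21 'b': at 7  ** P1@[21:21]
pos 22 'e': at 8
pos 23 'd': at 12 (via fail)
pos 24 'e': at 13
pos 25 'c': at 14
pos 26 'e': at 15
pos 27 'e': at 16  ** P4@[22:27]
pos 28 'e': at 1 (via fail)
pos 29 'a': at 2
pos 30 'b': at 3  ** P1@[30:30]
pos 31 'a': at 4  ** P0@[28:31],P5@[30:31]
pos 32 'd': at 6 (via fail)
pos 33 'e': at 1 (via fail)
pos 34 'e': at 1 (via fail)
pos 35 'd': at 12
pos 36 'e': at 13
pos 37 'c': at 14
pos 38 'e': at 15
pos 39 'e': at 16  ** P4@[34:39]
pos 40 'e': at 1 (via fail)
pos 41 'd': at 12
pos 42 'a': at 0 (via fail)
pos 43 'e': at 1
pos 44 'a': at 2
pos 45 'b': at 3  ** P1@[45:45]
pos 46 'a': at 4  ** P0@[43:46],P5@[45:46]
pos 47 'b': at 5 (via fail)  ** P1@[47:47]
pos 48 'b': at 10  ** P1@[48:48]
pos 49 'a': at 11  ** P3@[47:49],P5@[48:49]
pos 50 'b': at 5 (via fail)  ** P1@[50:50]
pos 51 'd': at 6 (via fail)
pos 52 'b': at 7  ** P1@[52:52]
pos 53 'e': at 8
pos 54 'c': at 9  ** P2@[51:54]
pos 55 'd': at 6 (via fail)
pos 56 'b': at 7  ** P1@[56:56]
pos 57 'e': at 8
pos 58 'c': at 9  ** P2@[55:58]
pos 59 'b': at 5 (via fail)  ** P1@[59:59]
pos 60 'b': at 10  ** P1@[60:60]
pos 61 'a': at 11  ** P3@[59:61],P5@[60:61]
pos 62 'b': at 5 (via fail)  ** P1@[62:62]
pos 63 'b': at 10  ** P1@[63:63]
pos 64 'a': at 11  ** P3@[62:64],P5@[63:64]
pos 65 'e': at 1 (via fail)
pos 66 'a': at 2
pos 67 'b': at 3  ** P1@[67:67]
pos 68 'a': at 4  ** P0@[65:68],P5@[67:68]
pos 69 'b': at 5 (via fail)  ** P1@[69:69]
pos 70 'a': at 17  ** P5@[69:70]
pos 71 'a': at 0 (via fail)

Result: [[0,1],[1,1],[2,3],[2,5],[9,4],[11,1],[13,2],[14,1],[15,1],[16,1],[17,3],[17,5],[19,1],[21,1],[27,4],[30,1],[31,0],[31,5],[39,4],[45,1],[46,0],[46,5],[47,1],[48,1],[49,3],[49,5],[50,1],[52,1],[54,2],[56,1],[58,2],[59,1],[60,1],[61,3],[61,5],[62,1],[63,1],[64,3],[64,5],[67,1],[68,0],[68,5],[69,1],[70,5]]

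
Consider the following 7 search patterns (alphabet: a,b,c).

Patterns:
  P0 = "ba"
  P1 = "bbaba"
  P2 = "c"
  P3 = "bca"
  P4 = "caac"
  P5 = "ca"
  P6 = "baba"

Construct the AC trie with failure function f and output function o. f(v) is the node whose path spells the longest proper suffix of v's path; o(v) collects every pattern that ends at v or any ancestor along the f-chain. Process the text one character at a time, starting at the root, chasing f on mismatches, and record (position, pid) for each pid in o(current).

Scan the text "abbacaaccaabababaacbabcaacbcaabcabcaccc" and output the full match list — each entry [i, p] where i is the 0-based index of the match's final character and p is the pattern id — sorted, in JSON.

Build:
Trie (insert patterns):
  n0 'ε': b→1 c→7
  n1 'b': a→2 b→3 c→8
  n2 'ba': b→13  [P0 ends]
  n3 'bb': a→4
  n4 'bba': b→5
  n5 'bbab': a→6
  n6 'bbaba': ·  [P1 ends]
  n7 'c': a→10  [P2 ends]
  n8 'bc': a→9
  n9 'bca': ·  [P3 ends]
  n10 'ca': a→11  [P5 ends]
  n11 'caa': c→12
  n12 'caac': ·  [P4 ends]
  n13 'bab': a→14
  n14 'baba': ·  [P6 ends]

Failure links (BFS by depth):
  n1('b'): parent n0 fail=0; on 'b' 0 → fail=0;  out ∅∪∅=∅
  n7('c'): parent n0 fail=0; on 'c' 0 → fail=0;  out {2}∪∅={2}
  n2('ba'): parent n1 fail=0; on 'a' 0 → fail=0;  out {0}∪∅={0}
  n3('bb'): parent n1 fail=0; on 'b' 0 → fail=1;  out ∅∪∅=∅
  n8('bc'): parent n1 fail=0; on 'c' 0 → fail=7;  out ∅∪{2}={2}
  n10('ca'): parent n7 fail=0; on 'a' 0 → fail=0;  out {5}∪∅={5}
  n4('bba'): parent n3 fail=1; on 'a' 1 → fail=2;  out ∅∪{0}={0}
  n9('bca'): parent n8 fail=7; on 'a' 7 → fail=10;  out {3}∪{5}={3,5}
  n11('caa'): parent n10 fail=0; on 'a' 0 → fail=0;  out ∅∪∅=∅
  n13('bab'): parent n2 fail=0; on 'b' 0 → fail=1;  out ∅∪∅=∅
  n5('bbab'): parent n4 fail=2; on 'b' 2 → fail=13;  out ∅∪∅=∅
  n12('caac'): parent n11 fail=0; on 'c' 0 → fail=7;  out {4}∪{2}={2,4}
  n14('baba'): parent n13 fail=1; on 'a' 1 → fail=2;  out {6}∪{0}={0,6}
  n6('bbaba'): parent n5 fail=13; on 'a' 13 → fail=14;  out {1}∪{0,6}={0,1,6}

Scan:
i=0 'a': node 0→0
i=1 'b': node 0→1
i=2 'b': node 1→3
i=3 'a': node 3→4  emit P0@[2:3]
i=4 'c': node 4→7 ·f  emit P2@[4:4]
i=5 'a': node 7→10  emit P5@[4:5]
i=6 'a': node 10→11
i=7 'c': node 11→12  emit P2@[7:7],P4@[4:7]
i=8 'c': node 12→7 ·f  emit P2@[8:8]
i=9 'a': node 7→10  emit P5@[8:9]
i=10 'a': node 10→11
i=11 'b': node 11→1 ·f
i=12 'a': node 1→2  emit P0@[11:12]
i=13 'b': node 2→13
i=14 'a': node 13→14  emit P0@[13:14],P6@[11:14]
i=15 'b': node 14→13 ·f
i=16 'a': node 13→14  emit P0@[15:16],P6@[13:16]
i=17 'a': node 14→0 ·f
i=18 'c': node 0→7  emit P2@[18:18]
i=19 'b': node 7→1 ·f
i=20 'a': node 1→2  emit P0@[19:20]
i=21 'b': node 2→13
i=22 'c': node 13→8 ·f  emit P2@[22:22]
i=23 'a': node 8→9  emit P3@[21:23],P5@[22:23]
i=24 'a': node 9→11 ·f
i=25 'c': node 11→12  emit P2@[25:25],P4@[22:25]
i=26 'b': node 12→1 ·f
i=27 'c': node 1→8  emit P2@[27:27]
i=28 'a': node 8→9  emit P3@[26:28],P5@[27:28]
i=29 'a': node 9→11 ·f
i=30 'b': node 11→1 ·f
i=31 'c': node 1→8  emit P2@[31:31]
i=32 'a': node 8→9  emit P3@[30:32],P5@[31:32]
i=33 'b': node 9→1 ·f
i=34 'c': node 1→8  emit P2@[34:34]
i=35 'a': node 8→9  emit P3@[33:35],P5@[34:35]
i=36 'c': node 9→7 ·f  emit P2@[36:36]
i=37 'c': node 7→7 ·f  emit P2@[37:37]
i=38 'c': node 7→7 ·f  emit P2@[38:38]

Result: [[3,0],[4,2],[5,5],[7,2],[7,4],[8,2],[9,5],[12,0],[14,0],[14,6],[16,0],[16,6],[18,2],[20,0],[22,2],[23,3],[23,5],[25,2],[25,4],[27,2],[28,3],[28,5],[31,2],[32,3],[32,5],[34,2],[35,3],[35,5],[36,2],[37,2],[38,2]]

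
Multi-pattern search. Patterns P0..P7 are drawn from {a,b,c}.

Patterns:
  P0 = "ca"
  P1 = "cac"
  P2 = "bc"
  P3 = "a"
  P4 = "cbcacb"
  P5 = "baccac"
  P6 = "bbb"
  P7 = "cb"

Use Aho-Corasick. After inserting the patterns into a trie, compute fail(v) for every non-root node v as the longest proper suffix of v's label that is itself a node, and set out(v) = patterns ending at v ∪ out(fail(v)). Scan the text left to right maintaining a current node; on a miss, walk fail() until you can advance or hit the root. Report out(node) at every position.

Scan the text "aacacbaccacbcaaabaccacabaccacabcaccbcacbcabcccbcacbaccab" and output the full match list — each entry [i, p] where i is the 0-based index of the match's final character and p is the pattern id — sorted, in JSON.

Build:
Trie (insert patterns):
  0='ε' goto a→6 b→4 c→1
  1='c' goto a→2 b→7
  2='ca' goto c→3  [P0 ends]
  3='cac' goto ·  [P1 ends]
  4='b' goto a→12 b→17 c→5
  5='bc' goto ·  [P2 ends]
  6='a' goto ·  [P3 ends]
  7='cb' goto c→8  [P7 ends]
  8='cbc' goto a→9
  9='cbca' goto c→10
  10='cbcac' goto b→11
  11='cbcacb' goto ·  [P4 ends]
  12='ba' goto c→13
  13='bac' goto c→14
  14='bacc' goto a→15
  15='bacca' goto c→16
  16='baccac' goto ·  [P5 ends]
  17='bb' goto b→18
  18='bbb' goto ·  [P6 ends]

Failure links (BFS by depth):
  fail(1) 'c': from fail(0)=0 chase 'c': 0 ⇒ 0;  out=∅∪out(0)=∅
  fail(4) 'b': from fail(0)=0 chase 'b': 0 ⇒ 0;  out=∅∪out(0)=∅
  fail(6) 'a': from fail(0)=0 chase 'a': 0 ⇒ 0;  out={3}∪out(0)={3}
  fail(2) 'ca': from fail(1)=0 chase 'a': 0 ⇒ 6;  out={0}∪out(6)={0,3}
  fail(5) 'bc': from fail(4)=0 chase 'c': 0 ⇒ 1;  out={2}∪out(1)={2}
  fail(7) 'cb': from fail(1)=0 chase 'b': 0 ⇒ 4;  out={7}∪out(4)={7}
  fail(12) 'ba': from fail(4)=0 chase 'a': 0 ⇒ 6;  out=∅∪out(6)={3}
  fail(17) 'bb': from fail(4)=0 chase 'b': 0 ⇒ 4;  out=∅∪out(4)=∅
  fail(3) 'cac': from fail(2)=6 chase 'c': 6→0 ⇒ 1;  out={1}∪out(1)={1}
  fail(8) 'cbc': from fail(7)=4 chase 'c': 4 ⇒ 5;  out=∅∪out(5)={2}
  fail(13) 'bac': from fail(12)=6 chase 'c': 6→0 ⇒ 1;  out=∅∪out(1)=∅
  fail(18) 'bbb': from fail(17)=4 chase 'b': 4 ⇒ 17;  out={6}∪out(17)={6}
  fail(9) 'cbca': from fail(8)=5 chase 'a': 5→1 ⇒ 2;  out=∅∪out(2)={0,3}
  fail(14) 'bacc': from fail(13)=1 chase 'c': 1→0 ⇒ 1;  out=∅∪out(1)=∅
  fail(10) 'cbcac': from fail(9)=2 chase 'c': 2 ⇒ 3;  out=∅∪out(3)={1}
  fail(15) 'bacca': from fail(14)=1 chase 'a': 1 ⇒ 2;  out=∅∪out(2)={0,3}
  fail(11) 'cbcacb': from fail(10)=3 chase 'b': 3→1 ⇒ 7;  out={4}∪out(7)={4,7}
  fail(16) 'baccac': from fail(15)=2 chase 'c': 2 ⇒ 3;  out={5}∪out(3)={1,5}

Run:
pos 0 'a': at 6  ** P3@[0:0]
pos 1 'a': at 6 ·f  ** P3@[1:1]
pos 2 'c': at 1 ·f
pos 3 'a': at 2  ** P0@[2:3],P3@[3:3]
pos 4 'c': at 3  ** P1@[2:4]
pos 5 'b': at 7 ·f  ** P7@[4:5]
pos 6 'a': at 12 ·f  ** P3@[6:6]
pos 7 'c': at 13
pos 8 'c': at 14
pos 9 'a': at 15  ** P0@[8:9],P3@[9:9]
pos 10 'c': at 16  ** P1@[8:10],P5@[5:10]
pos 11 'b': at 7 ·f  ** P7@[10:11]
pos 12 'c': at 8  ** P2@[11:12]
pos 13 'a': at 9  ** P0@[12:13],P3@[13:13]
pos 14 'a': at 6 ·f  ** P3@[14:14]
pos 15 'a': at 6 ·f  ** P3@[15:15]
pos 16 'b': at 4 ·f
pos 17 'a': at 12  ** P3@[17:17]
pos 18 'c': at 13
pos 19 'c': at 14
pos 20 'a': at 15  ** P0@[19:20],P3@[20:20]
pos 21 'c': at 16  ** P1@[19:21],P5@[16:21]
pos 22 'a': at 2 ·f  ** P0@[21:22],P3@[22:22]
pos 23 'b': at 4 ·f
pos 24 'a': at 12  ** P3@[24:24]
pos 25 'c': at 13
pos 26 'c': at 14
pos 27 'a': at 15  ** P0@[26:27],P3@[27:27]
pos 28 'c': at 16  ** P1@[26:28],P5@[23:28]
pos 29 'a': at 2 ·f  ** P0@[28:29],P3@[29:29]
pos 30 'b': at 4 ·f
pos 31 'c': at 5  ** P2@[30:31]
pos 32 'a': at 2 ·f  ** P0@[31:32],P3@[32:32]
pos 33 'c': at 3  ** P1@[31:33]
pos 34 'c': at 1 ·f
pos 35 'b': at 7  ** P7@[34:35]
pos 36 'c': at 8  ** P2@[35:36]
pos 37 'a': at 9  ** P0@[36:37],P3@[37:37]
pos 38 'c': at 10  ** P1@[36:38]
pos 39 'b': at 11  ** P4@[34:39],P7@[38:39]
pos 40 'c': at 8 ·f  ** P2@[39:40]
pos 41 'a': at 9  ** P0@[40:41],P3@[41:41]
pos 42 'b': at 4 ·f
pos 43 'c': at 5  ** P2@[42:43]
pos 44 'c': at 1 ·f
pos 45 'c': at 1 ·f
pos 46 'b': at 7  ** P7@[45:46]
pos 47 'c': at 8  ** P2@[46:47]
pos 48 'a': at 9  ** P0@[47:48],P3@[48:48]
pos 49 'c': at 10  ** P1@[47:49]
pos 50 'b': at 11  ** P4@[45:50],P7@[49:50]
pos 51 'a': at 12 ·f  ** P3@[51:51]
pos 52 'c': at 13
pos 53 'c': at 14
pos 54 'a': at 15  ** P0@[53:54],P3@[54:54]
pos 55 'b': at 4 ·f

All matches (sorted): [[0,3],[1,3],[3,0],[3,3],[4,1],[5,7],[6,3],[9,0],[9,3],[10,1],[10,5],[11,7],[12,2],[13,0],[13,3],[14,3],[15,3],[17,3],[20,0],[20,3],[21,1],[21,5],[22,0],[22,3],[24,3],[27,0],[27,3],[28,1],[28,5],[29,0],[29,3],[31,2],[32,0],[32,3],[33,1],[35,7],[36,2],[37,0],[37,3],[38,1],[39,4],[39,7],[40,2],[41,0],[41,3],[43,2],[46,7],[47,2],[48,0],[48,3],[49,1],[50,4],[50,7],[51,3],[54,0],[54,3]]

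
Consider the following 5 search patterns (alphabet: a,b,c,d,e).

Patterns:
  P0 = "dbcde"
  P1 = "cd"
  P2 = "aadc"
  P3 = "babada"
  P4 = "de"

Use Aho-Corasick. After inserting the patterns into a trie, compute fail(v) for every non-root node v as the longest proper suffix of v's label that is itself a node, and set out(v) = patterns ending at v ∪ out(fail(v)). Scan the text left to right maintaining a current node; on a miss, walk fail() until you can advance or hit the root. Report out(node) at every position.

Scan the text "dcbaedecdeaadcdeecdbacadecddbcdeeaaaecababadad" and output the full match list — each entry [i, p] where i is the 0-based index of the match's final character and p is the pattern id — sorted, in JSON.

Construct AC machine:
Trie nodes:
  0='ε' goto a→8 b→12 c→6 d→1
  1='d' goto b→2 e→18
  2='db' goto c→3
  3='dbc' goto d→4
  4='dbcd' goto e→5
  5='dbcde' goto ·  ←P0
  6='c' goto d→7
  7='cd' goto ·  ←P1
  8='a' goto a→9
  9='aa' goto d→10
  10='aad' goto c→11
  11='aadc' goto ·  ←P2
  12='b' goto a→13
  13='ba' goto b→14
  14='bab' goto a→15
  15='baba' goto d→16
  16='babad' goto a→17
  17='babada' goto ·  ←P3
  18='de' goto ·  ←P4

BFS fail/out derivation:
  fail(1) 'd': from fail(0)=0 chase 'd': 0 ⇒ 0;  out=∅∪out(0)=∅
  fail(6) 'c': from fail(0)=0 chase 'c': 0 ⇒ 0;  out=∅∪out(0)=∅
  fail(8) 'a': from fail(0)=0 chase 'a': 0 ⇒ 0;  out=∅∪out(0)=∅
  fail(12) 'b': from fail(0)=0 chase 'b': 0 ⇒ 0;  out=∅∪out(0)=∅
  fail(2) 'db': from fail(1)=0 chase 'b': 0 ⇒ 12;  out=∅∪out(12)=∅
  fail(7) 'cd': from fail(6)=0 chase 'd': 0 ⇒ 1;  out={1}∪out(1)={1}
  fail(9) 'aa': from fail(8)=0 chase 'a': 0 ⇒ 8;  out=∅∪out(8)=∅
  fail(13) 'ba': from fail(12)=0 chase 'a': 0 ⇒ 8;  out=∅∪out(8)=∅
  fail(18) 'de': from fail(1)=0 chase 'e': 0 ⇒ 0;  out={4}∪out(0)={4}
  fail(3) 'dbc': from fail(2)=12 chase 'c': 12→0 ⇒ 6;  out=∅∪out(6)=∅
  fail(10) 'aad': from fail(9)=8 chase 'd': 8→0 ⇒ 1;  out=∅∪out(1)=∅
  fail(14) 'bab': from fail(13)=8 chase 'b': 8→0 ⇒ 12;  out=∅∪out(12)=∅
  fail(4) 'dbcd': from fail(3)=6 chase 'd': 6 ⇒ 7;  out=∅∪out(7)={1}
  fail(11) 'aadc': from fail(10)=1 chase 'c': 1→0 ⇒ 6;  out={2}∪out(6)={2}
  fail(15) 'baba': from fail(14)=12 chase 'a': 12 ⇒ 13;  out=∅∪out(13)=∅
  fail(5) 'dbcde': from fail(4)=7 chase 'e': 7→1 ⇒ 18;  out={0}∪out(18)={0,4}
  fail(16) 'babad': from fail(15)=13 chase 'd': 13→8→0 ⇒ 1;  out=∅∪out(1)=∅
  fail(17) 'babada': from fail(16)=1 chase 'a': 1→0 ⇒ 8;  out={3}∪out(8)={3}

Text stream:
pos 0 'd': at 1
pos 1 'c': at 6 (via fail)
pos 2 'b': at 12 (via fail)
pos 3 'a': at 13
pos 4 'e': at 0 (via fail)
pos 5 'd': at 1
pos 6 'e': at 18  emit P4@[5:6]
pos 7 'c': at 6 (via fail)
pos 8 'd': at 7  emit P1@[7:8]
pos 9 'e': at 18 (via fail)  emit P4@[8:9]
pos 10 'a': at 8 (via fail)
pos 11 'a': at 9
pos 12 'd': at 10
pos 13 'c': at 11  emit P2@[10:13]
pos 14 'd': at 7 (via fail)  emit P1@[13:14]
pos 15 'e': at 18 (via fail)  emit P4@[14:15]
pos 16 'e': at 0 (via fail)
pos 17 'c': at 6
pos 18 'd': at 7  emit P1@[17:18]
pos 19 'b': at 2 (via fail)
pos 20 'a': at 13 (via fail)
pos 21 'c': at 6 (via fail)
pos 22 'a': at 8 (via fail)
pos 23 'd': at 1 (via fail)
pos 24 'e': at 18  emit P4@[23:24]
pos 25 'c': at 6 (via fail)
pos 26 'd': at 7  emit P1@[25:26]
pos 27 'd': at 1 (via fail)
pos 28 'b': at 2
pos 29 'c': at 3
pos 30 'd': at 4  emit P1@[29:30]
pos 31 'e': at 5  emit P0@[27:31],P4@[30:31]
pos 32 'e': at 0 (via fail)
pos 33 'a': at 8
pos 34 'a': at 9
pos 35 'a': at 9 (via fail)
pos 36 'e': at 0 (via fail)
pos 37 'c': at 6
pos 38 'a': at 8 (via fail)
pos 39 'b': at 12 (via fail)
pos 40 'a': at 13
pos 41 'b': at 14
pos 42 'a': at 15
pos 43 'd': at 16
pos 44 'a': at 17  emit P3@[39:44]
pos 45 'd': at 1 (via fail)

Result: [[6,4],[8,1],[9,4],[13,2],[14,1],[15,4],[18,1],[24,4],[26,1],[30,1],[31,0],[31,4],[44,3]]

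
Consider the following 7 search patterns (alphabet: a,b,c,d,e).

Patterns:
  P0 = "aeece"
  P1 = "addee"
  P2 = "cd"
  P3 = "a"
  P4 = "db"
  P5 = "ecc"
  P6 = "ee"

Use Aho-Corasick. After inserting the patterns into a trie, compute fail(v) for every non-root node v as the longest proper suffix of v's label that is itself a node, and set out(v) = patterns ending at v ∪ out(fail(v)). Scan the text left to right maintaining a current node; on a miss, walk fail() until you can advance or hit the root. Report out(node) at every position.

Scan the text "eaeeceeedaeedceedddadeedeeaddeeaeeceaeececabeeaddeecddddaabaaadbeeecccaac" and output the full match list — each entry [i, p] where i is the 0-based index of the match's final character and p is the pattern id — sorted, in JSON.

Build automaton:
Trie nodes:
  0='ε' goto a→1 c→10 d→12 e→14
  1='a' goto d→6 e→2  ←P3
  2='ae' goto e→3
  3='aee' goto c→4
  4='aeec' goto e→5
  5='aeece' goto ·  ←P0
  6='ad' goto d→7
  7='add' goto e→8
  8='adde' goto e→9
  9='addee' goto ·  ←P1
  10='c' goto d→11
  11='cd' goto ·  ←P2
  12='d' goto b→13
  13='db' goto ·  ←P4
  14='e' goto c→15 e→17
  15='ec' goto c→16
  16='ecc' goto ·  ←P5
  17='ee' goto ·  ←P6

Failure links (BFS by depth):
  n1('a'): parent n0 fail=0; on 'a' 0 → fail=0;  out {3}∪∅={3}
  n10('c'): parent n0 fail=0; on 'c' 0 → fail=0;  out ∅∪∅=∅
  n12('d'): parent n0 fail=0; on 'd' 0 → fail=0;  out ∅∪∅=∅
  n14('e'): parent n0 fail=0; on 'e' 0 → fail=0;  out ∅∪∅=∅
  n2('ae'): parent n1 fail=0; on 'e' 0 → fail=14;  out ∅∪∅=∅
  n6('ad'): parent n1 fail=0; on 'd' 0 → fail=12;  out ∅∪∅=∅
  n11('cd'): parent n10 fail=0; on 'd' 0 → fail=12;  out {2}∪∅={2}
  n13('db'): parent n12 fail=0; on 'b' 0 → fail=0;  out {4}∪∅={4}
  n15('ec'): parent n14 fail=0; on 'c' 0 → fail=10;  out ∅∪∅=∅
  n17('ee'): parent n14 fail=0; on 'e' 0 → fail=14;  out {6}∪∅={6}
  n3('aee'): parent n2 fail=14; on 'e' 14 → fail=17;  out ∅∪{6}={6}
  n7('add'): parent n6 fail=12; on 'd' 12→0 → fail=12;  out ∅∪∅=∅
  n16('ecc'): parent n15 fail=10; on 'c' 10→0 → fail=10;  out {5}∪∅={5}
  n4('aeec'): parent n3 fail=17; on 'c' 17→14 → fail=15;  out ∅∪∅=∅
  n8('adde'): parent n7 fail=12; on 'e' 12→0 → fail=14;  out ∅∪∅=∅
  n5('aeece'): parent n4 fail=15; on 'e' 15→10→0 → fail=14;  out {0}∪∅={0}
  n9('addee'): parent n8 fail=14; on 'e' 14 → fail=17;  out {1}∪{6}={1,6}

Scan:
[0] read 'e'  n0⇒n14
[1] read 'a'  n14⇒n1 (fail-walked)  ** P3@[1:1]
[2] read 'e'  n1⇒n2
[3] read 'e'  n2⇒n3  ** P6@[2:3]
[4] read 'c'  n3⇒n4
[5] read 'e'  n4⇒n5  ** P0@[1:5]
[6] read 'e'  n5⇒n17 (fail-walked)  ** P6@[5:6]
[7] read 'e'  n17⇒n17 (fail-walked)  ** P6@[6:7]
[8] read 'd'  n17⇒n12 (fail-walked)
[9] read 'a'  n12⇒n1 (fail-walked)  ** P3@[9:9]
[10] read 'e'  n1⇒n2
[11] read 'e'  n2⇒n3  ** P6@[10:11]
[12] read 'd'  n3⇒n12 (fail-walked)
[13] read 'c'  n12⇒n10 (fail-walked)
[14] read 'e'  n10⇒n14 (fail-walked)
[15] read 'e'  n14⇒n17  ** P6@[14:15]
[16] read 'd'  n17⇒n12 (fail-walked)
[17] read 'd'  n12⇒n12 (fail-walked)
[18] read 'd'  n12⇒n12 (fail-walked)
[19] read 'a'  n12⇒n1 (fail-walked)  ** P3@[19:19]
[20] read 'd'  n1⇒n6
[21] read 'e'  n6⇒n14 (fail-walked)
[22] read 'e'  n14⇒n17  ** P6@[21:22]
[23] read 'd'  n17⇒n12 (fail-walked)
[24] read 'e'  n12⇒n14 (fail-walked)
[25] read 'e'  n14⇒n17  ** P6@[24:25]
[26] read 'a'  n17⇒n1 (fail-walked)  ** P3@[26:26]
[27] read 'd'  n1⇒n6
[28] read 'd'  n6⇒n7
[29] read 'e'  n7⇒n8
[30] read 'e'  n8⇒n9  ** P1@[26:30],P6@[29:30]
[31] read 'a'  n9⇒n1 (fail-walked)  ** P3@[31:31]
[32] read 'e'  n1⇒n2
[33] read 'e'  n2⇒n3  ** P6@[32:33]
[34] read 'c'  n3⇒n4
[35] read 'e'  n4⇒n5  ** P0@[31:35]
[36] read 'a'  n5⇒n1 (fail-walked)  ** P3@[36:36]
[37] read 'e'  n1⇒n2
[38] read 'e'  n2⇒n3  ** P6@[37:38]
[39] read 'c'  n3⇒n4
[40] read 'e'  n4⇒n5  ** P0@[36:40]
[41] read 'c'  n5⇒n15 (fail-walked)
[42] read 'a'  n15⇒n1 (fail-walked)  ** P3@[42:42]
[43] read 'b'  n1⇒n0 (fail-walked)
[44] read 'e'  n0⇒n14
[45] read 'e'  n14⇒n17  ** P6@[44:45]
[46] read 'a'  n17⇒n1 (fail-walked)  ** P3@[46:46]
[47] read 'd'  n1⇒n6
[48] read 'd'  n6⇒n7
[49] read 'e'  n7⇒n8
[50] read 'e'  n8⇒n9  ** P1@[46:50],P6@[49:50]
[51] read 'c'  n9⇒n15 (fail-walked)
[52] read 'd'  n15⇒n11 (fail-walked)  ** P2@[51:52]
[53] read 'd'  n11⇒n12 (fail-walked)
[54] read 'd'  n12⇒n12 (fail-walked)
[55] read 'd'  n12⇒n12 (fail-walked)
[56] read 'a'  n12⇒n1 (fail-walked)  ** P3@[56:56]
[57] read 'a'  n1⇒n1 (fail-walked)  ** P3@[57:57]
[58] read 'b'  n1⇒n0 (fail-walked)
[59] read 'a'  n0⇒n1  ** P3@[59:59]
[60] read 'a'  n1⇒n1 (fail-walked)  ** P3@[60:60]
[61] read 'a'  n1⇒n1 (fail-walked)  ** P3@[61:61]
[62] read 'd'  n1⇒n6
[63] read 'b'  n6⇒n13 (fail-walked)  ** P4@[62:63]
[64] read 'e'  n13⇒n14 (fail-walked)
[65] read 'e'  n14⇒n17  ** P6@[64:65]
[66] read 'e'  n17⇒n17 (fail-walked)  ** P6@[65:66]
[67] read 'c'  n17⇒n15 (fail-walked)
[68] read 'c'  n15⇒n16  ** P5@[66:68]
[69] read 'c'  n16⇒n10 (fail-walked)
[70] read 'a'  n10⇒n1 (fail-walked)  ** P3@[70:70]
[71] read 'a'  n1⇒n1 (fail-walked)  ** P3@[71:71]
[72] read 'c'  n1⇒n10 (fail-walked)

Result: [[1,3],[3,6],[5,0],[6,6],[7,6],[9,3],[11,6],[15,6],[19,3],[22,6],[25,6],[26,3],[30,1],[30,6],[31,3],[33,6],[35,0],[36,3],[38,6],[40,0],[42,3],[45,6],[46,3],[50,1],[50,6],[52,2],[56,3],[57,3],[59,3],[60,3],[61,3],[63,4],[65,6],[66,6],[68,5],[70,3],[71,3]]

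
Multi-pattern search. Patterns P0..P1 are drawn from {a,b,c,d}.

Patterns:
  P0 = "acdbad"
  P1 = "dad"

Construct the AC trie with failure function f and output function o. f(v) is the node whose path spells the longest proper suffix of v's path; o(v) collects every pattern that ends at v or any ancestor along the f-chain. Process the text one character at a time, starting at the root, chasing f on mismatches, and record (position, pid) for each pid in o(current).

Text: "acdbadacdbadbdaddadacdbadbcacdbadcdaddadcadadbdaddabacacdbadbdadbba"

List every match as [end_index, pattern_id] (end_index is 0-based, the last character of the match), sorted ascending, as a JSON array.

Build automaton:
Trie nodes:
  n0 'ε': a→1 d→7
  n1 'a': c→2
  n2 'ac': d→3
  n3 'acd': b→4
  n4 'acdb': a→5
  n5 'acdba': d→6
  n6 'acdbad': ·  ←P0
  n7 'd': a→8
  n8 'da': d→9
  n9 'dad': ·  ←P1

BFS fail/out derivation:
  fail(1) 'a': from fail(0)=0 chase 'a': 0 ⇒ 0;  out=∅∪out(0)=∅
  fail(7) 'd': from fail(0)=0 chase 'd': 0 ⇒ 0;  out=∅∪out(0)=∅
  fail(2) 'ac': from fail(1)=0 chase 'c': 0 ⇒ 0;  out=∅∪out(0)=∅
  fail(8) 'da': from fail(7)=0 chase 'a': 0 ⇒ 1;  out=∅∪out(1)=∅
  fail(3) 'acd': from fail(2)=0 chase 'd': 0 ⇒ 7;  out=∅∪out(7)=∅
  fail(9) 'dad': from fail(8)=1 chase 'd': 1→0 ⇒ 7;  out={1}∪out(7)={1}
  fail(4) 'acdb': from fail(3)=7 chase 'b': 7→0 ⇒ 0;  out=∅∪out(0)=∅
  fail(5) 'acdba': from fail(4)=0 chase 'a': 0 ⇒ 1;  out=∅∪out(1)=∅
  fail(6) 'acdbad': from fail(5)=1 chase 'd': 1→0 ⇒ 7;  out={0}∪out(7)={0}

Text stream:
i=0 'a': node 0→1
i=1 'c': node 1→2
i=2 'd': node 2→3
i=3 'b': node 3→4
i=4 'a': node 4→5
i=5 'd': node 5→6  → match P0@[0:5]
i=6 'a': node 6→8 ·f
i=7 'c': node 8→2 ·f
i=8 'd': node 2→3
i=9 'b': node 3→4
i=10 'a': node 4→5
i=11 'd': node 5→6  → match P0@[6:11]
i=12 'b': node 6→0 ·f
i=13 'd': node 0→7
i=14 'a': node 7→8
i=15 'd': node 8→9  → match P1@[13:15]
i=16 'd': node 9→7 ·f
i=17 'a': node 7→8
i=18 'd': node 8→9  → match P1@[16:18]
i=19 'a': node 9→8 ·f
i=20 'c': node 8→2 ·f
i=21 'd': node 2→3
i=22 'b': node 3→4
i=23 'a': node 4→5
i=24 'd': node 5→6  → match P0@[19:24]
i=25 'b': node 6→0 ·f
i=26 'c': node 0→0
i=27 'a': node 0→1
i=28 'c': node 1→2
i=29 'd': node 2→3
i=30 'b': node 3→4
i=31 'a': node 4→5
i=32 'd': node 5→6  → match P0@[27:32]
i=33 'c': node 6→0 ·f
i=34 'd': node 0→7
i=35 'a': node 7→8
i=36 'd': node 8→9  → match P1@[34:36]
i=37 'd': node 9→7 ·f
i=38 'a': node 7→8
i=39 'd': node 8→9  → match P1@[37:39]
i=40 'c': node 9→0 ·f
i=41 'a': node 0→1
i=42 'd': node 1→7 ·f
i=43 'a': node 7→8
i=44 'd': node 8→9  → match P1@[42:44]
i=45 'b': node 9→0 ·f
i=46 'd': node 0→7
i=47 'a': node 7→8
i=48 'd': node 8→9  → match P1@[46:48]
i=49 'd': node 9→7 ·f
i=50 'a': node 7→8
i=51 'b': node 8→0 ·f
i=52 'a': node 0→1
i=53 'c': node 1→2
i=54 'a': node 2→1 ·f
i=55 'c': node 1→2
i=56 'd': node 2→3
i=57 'b': node 3→4
i=58 'a': node 4→5
i=59 'd': node 5→6  → match P0@[54:59]
i=60 'b': node 6→0 ·f
i=61 'd': node 0→7
i=62 'a': node 7→8
i=63 'd': node 8→9  → match P1@[61:63]
i=64 'b': node 9→0 ·f
i=65 'b': node 0→0
i=66 'a': node 0→1

All matches (sorted): [[5,0],[11,0],[15,1],[18,1],[24,0],[32,0],[36,1],[39,1],[44,1],[48,1],[59,0],[63,1]]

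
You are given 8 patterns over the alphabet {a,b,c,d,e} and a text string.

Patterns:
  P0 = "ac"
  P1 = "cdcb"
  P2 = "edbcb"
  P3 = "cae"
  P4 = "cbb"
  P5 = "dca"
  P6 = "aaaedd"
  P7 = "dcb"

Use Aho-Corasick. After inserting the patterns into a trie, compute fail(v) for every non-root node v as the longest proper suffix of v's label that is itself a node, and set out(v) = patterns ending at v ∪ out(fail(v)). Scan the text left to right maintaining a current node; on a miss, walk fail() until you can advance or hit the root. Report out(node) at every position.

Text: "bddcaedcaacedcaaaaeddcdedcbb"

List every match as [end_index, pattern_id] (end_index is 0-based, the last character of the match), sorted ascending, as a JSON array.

Construct AC machine:
Trie nodes:
  0='ε' goto a→1 c→3 d→16 e→7
  1='a' goto a→19 c→2
  2='ac' goto ·  [P0 ends]
  3='c' goto a→12 b→14 d→4
  4='cd' goto c→5
  5='cdc' goto b→6
  6='cdcb' goto ·  [P1 ends]
  7='e' goto d→8
  8='ed' goto b→9
  9='edb' goto c→10
  10='edbc' goto b→11
  11='edbcb' goto ·  [P2 ends]
  12='ca' goto e→13
  13='cae' goto ·  [P3 ends]
  14='cb' goto b→15
  15='cbb' goto ·  [P4 ends]
  16='d' goto c→17
  17='dc' goto a→18 b→24
  18='dca' goto ·  [P5 ends]
  19='aa' goto a→20
  20='aaa' goto e→21
  21='aaae' goto d→22
  22='aaaed' goto d→23
  23='aaaedd' goto ·  [P6 ends]
  24='dcb' goto ·  [P7 ends]

Failure links (BFS by depth):
  fail(1) 'a': from fail(0)=0 chase 'a': 0 ⇒ 0;  out=∅∪out(0)=∅
  fail(3) 'c': from fail(0)=0 chase 'c': 0 ⇒ 0;  out=∅∪out(0)=∅
  fail(7) 'e': from fail(0)=0 chase 'e': 0 ⇒ 0;  out=∅∪out(0)=∅
  fail(16) 'd': from fail(0)=0 chase 'd': 0 ⇒ 0;  out=∅∪out(0)=∅
  fail(2) 'ac': from fail(1)=0 chase 'c': 0 ⇒ 3;  out={0}∪out(3)={0}
  fail(4) 'cd': from fail(3)=0 chase 'd': 0 ⇒ 16;  out=∅∪out(16)=∅
  fail(8) 'ed': from fail(7)=0 chase 'd': 0 ⇒ 16;  out=∅∪out(16)=∅
  fail(12) 'ca': from fail(3)=0 chase 'a': 0 ⇒ 1;  out=∅∪out(1)=∅
  fail(14) 'cb': from fail(3)=0 chase 'b': 0 ⇒ 0;  out=∅∪out(0)=∅
  fail(17) 'dc': from fail(16)=0 chase 'c': 0 ⇒ 3;  out=∅∪out(3)=∅
  fail(19) 'aa': from fail(1)=0 chase 'a': 0 ⇒ 1;  out=∅∪out(1)=∅
  fail(5) 'cdc': from fail(4)=16 chase 'c': 16 ⇒ 17;  out=∅∪out(17)=∅
  fail(9) 'edb': from fail(8)=16 chase 'b': 16→0 ⇒ 0;  out=∅∪out(0)=∅
  fail(13) 'cae': from fail(12)=1 chase 'e': 1→0 ⇒ 7;  out={3}∪out(7)={3}
  fail(15) 'cbb': from fail(14)=0 chase 'b': 0 ⇒ 0;  out={4}∪out(0)={4}
  fail(18) 'dca': from fail(17)=3 chase 'a': 3 ⇒ 12;  out={5}∪out(12)={5}
  fail(20) 'aaa': from fail(19)=1 chase 'a': 1 ⇒ 19;  out=∅∪out(19)=∅
  fail(24) 'dcb': from fail(17)=3 chase 'b': 3 ⇒ 14;  out={7}∪out(14)={7}
  fail(6) 'cdcb': from fail(5)=17 chase 'b': 17 ⇒ 24;  out={1}∪out(24)={1,7}
  fail(10) 'edbc': from fail(9)=0 chase 'c': 0 ⇒ 3;  out=∅∪out(3)=∅
  fail(21) 'aaae': from fail(20)=19 chase 'e': 19→1→0 ⇒ 7;  out=∅∪out(7)=∅
  fail(11) 'edbcb': from fail(10)=3 chase 'b': 3 ⇒ 14;  out={2}∪out(14)={2}
  fail(22) 'aaaed': from fail(21)=7 chase 'd': 7 ⇒ 8;  out=∅∪out(8)=∅
  fail(23) 'aaaedd': from fail(22)=8 chase 'd': 8→16→0 ⇒ 16;  out={6}∪out(16)={6}

Text stream:
i=0 'b': node 0→0
i=1 'd': node 0→16
i=2 'd': node 16→16 (via fail)
i=3 'c': node 16→17
i=4 'a': node 17→18  → match P5@[2:4]
i=5 'e': node 18→13 (via fail)  → match P3@[3:5]
i=6 'd': node 13→8 (via fail)
i=7 'c': node 8→17 (via fail)
i=8 'a': node 17→18  → match P5@[6:8]
i=9 'a': node 18→19 (via fail)
i=10 'c': node 19→2 (via fail)  → match P0@[9:10]
i=11 'e': node 2→7 (via fail)
i=12 'd': node 7→8
i=13 'c': node 8→17 (via fail)
i=14 'a': node 17→18  → match P5@[12:14]
i=15 'a': node 18→19 (via fail)
i=16 'a': node 19→20
i=17 'a': node 20→20 (via fail)
i=18 'e': node 20→21
i=19 'd': node 21→22
i=20 'd': node 22→23  → match P6@[15:20]
i=21 'c': node 23→17 (via fail)
i=22 'd': node 17→4 (via fail)
i=23 'e': node 4→7 (via fail)
i=24 'd': node 7→8
i=25 'c': node 8→17 (via fail)
i=26 'b': node 17→24  → match P7@[24:26]
i=27 'b': node 24→15 (via fail)  → match P4@[25:27]

All matches (sorted): [[4,5],[5,3],[8,5],[10,0],[14,5],[20,6],[26,7],[27,4]]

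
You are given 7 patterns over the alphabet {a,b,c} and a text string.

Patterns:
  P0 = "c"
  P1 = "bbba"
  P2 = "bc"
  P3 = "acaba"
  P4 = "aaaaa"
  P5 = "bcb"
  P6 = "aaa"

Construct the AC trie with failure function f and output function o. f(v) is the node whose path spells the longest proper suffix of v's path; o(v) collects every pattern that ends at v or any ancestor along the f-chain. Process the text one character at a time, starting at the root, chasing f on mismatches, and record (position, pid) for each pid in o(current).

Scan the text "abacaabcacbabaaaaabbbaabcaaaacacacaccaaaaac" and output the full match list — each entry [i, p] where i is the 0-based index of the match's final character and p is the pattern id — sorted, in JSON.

Construct AC machine:
Trie (insert patterns):
  n0 'ε': a→7 b→2 c→1
  n1 'c': ·  ←P0
  n2 'b': b→3 c→6
  n3 'bb': b→4
  n4 'bbb': a→5
  n5 'bbba': ·  ←P1
  n6 'bc': b→16  ←P2
  n7 'a': a→12 c→8
  n8 'ac': a→9
  n9 'aca': b→10
  n10 'acab': a→11
  n11 'acaba': ·  ←P3
  n12 'aa': a→13
  n13 'aaa': a→14  ←P6
  n14 'aaaa': a→15
  n15 'aaaaa': ·  ←P4
  n16 'bcb': ·  ←P5

Failure links (BFS by depth):
  n1('c'): parent n0 fail=0; on 'c' 0 → fail=0;  out {0}∪∅={0}
  n2('b'): parent n0 fail=0; on 'b' 0 → fail=0;  out ∅∪∅=∅
  n7('a'): parent n0 fail=0; on 'a' 0 → fail=0;  out ∅∪∅=∅
  n3('bb'): parent n2 fail=0; on 'b' 0 → fail=2;  out ∅∪∅=∅
  n6('bc'): parent n2 fail=0; on 'c' 0 → fail=1;  out {2}∪{0}={0,2}
  n8('ac'): parent n7 fail=0; on 'c' 0 → fail=1;  out ∅∪{0}={0}
  n12('aa'): parent n7 fail=0; on 'a' 0 → fail=7;  out ∅∪∅=∅
  n4('bbb'): parent n3 fail=2; on 'b' 2 → fail=3;  out ∅∪∅=∅
  n9('aca'): parent n8 fail=1; on 'a' 1→0 → fail=7;  out ∅∪∅=∅
  n13('aaa'): parent n12 fail=7; on 'a' 7 → fail=12;  out {6}∪∅={6}
  n16('bcb'): parent n6 fail=1; on 'b' 1→0 → fail=2;  out {5}∪∅={5}
  n5('bbba'): parent n4 fail=3; on 'a' 3→2→0 → fail=7;  out {1}∪∅={1}
  n10('acab'): parent n9 fail=7; on 'b' 7→0 → fail=2;  out ∅∪∅=∅
  n14('aaaa'): parent n13 fail=12; on 'a' 12 → fail=13;  out ∅∪{6}={6}
  n11('acaba'): parent n10 fail=2; on 'a' 2→0 → fail=7;  out {3}∪∅={3}
  n15('aaaaa'): parent n14 fail=13; on 'a' 13 → fail=14;  out {4}∪{6}={4,6}

Run:
pos 0 'a': at 7
pos 1 'b': at 2 (fail-walked)
pos 2 'a': at 7 (fail-walked)
pos 3 'c': at 8  emit P0@[3:3]
pos 4 'a': at 9
pos 5 'a': at 12 (fail-walked)
pos 6 'b': at 2 (fail-walked)
pos 7 'c': at 6  emit P0@[7:7],P2@[6:7]
pos 8 'a': at 7 (fail-walked)
pos 9 'c': at 8  emit P0@[9:9]
pos 10 'b': at 2 (fail-walked)
pos 11 'a': at 7 (fail-walked)
pos 12 'b': at 2 (fail-walked)
pos 13 'a': at 7 (fail-walked)
pos 14 'a': at 12
pos 15 'a': at 13  emit P6@[13:15]
pos 16 'a': at 14  emit P6@[14:16]
pos 17 'a': at 15  emit P4@[13:17],P6@[15:17]
pos 18 'b': at 2 (fail-walked)
pos 19 'b': at 3
pos 20 'b': at 4
pos 21 'a': at 5  emit P1@[18:21]
pos 22 'a': at 12 (fail-walked)
pos 23 'b': at 2 (fail-walked)
pos 24 'c': at 6  emit P0@[24:24],P2@[23:24]
pos 25 'a': at 7 (fail-walked)
pos 26 'a': at 12
pos 27 'a': at 13  emit P6@[25:27]
pos 28 'a': at 14  emit P6@[26:28]
pos 29 'c': at 8 (fail-walked)  emit P0@[29:29]
pos 30 'a': at 9
pos 31 'c': at 8 (fail-walked)  emit P0@[31:31]
pos 32 'a': at 9
pos 33 'c': at 8 (fail-walked)  emit P0@[33:33]
pos 34 'a': at 9
pos 35 'c': at 8 (fail-walked)  emit P0@[35:35]
pos 36 'c': at 1 (fail-walked)  emit P0@[36:36]
pos 37 'a': at 7 (fail-walked)
pos 38 'a': at 12
pos 39 'a': at 13  emit P6@[37:39]
pos 40 'a': at 14  emit P6@[38:40]
pos 41 'a': at 15  emit P4@[37:41],P6@[39:41]
pos 42 'c': at 8 (fail-walked)  emit P0@[42:42]

Result: [[3,0],[7,0],[7,2],[9,0],[15,6],[16,6],[17,4],[17,6],[21,1],[24,0],[24,2],[27,6],[28,6],[29,0],[31,0],[33,0],[35,0],[36,0],[39,6],[40,6],[41,4],[41,6],[42,0]]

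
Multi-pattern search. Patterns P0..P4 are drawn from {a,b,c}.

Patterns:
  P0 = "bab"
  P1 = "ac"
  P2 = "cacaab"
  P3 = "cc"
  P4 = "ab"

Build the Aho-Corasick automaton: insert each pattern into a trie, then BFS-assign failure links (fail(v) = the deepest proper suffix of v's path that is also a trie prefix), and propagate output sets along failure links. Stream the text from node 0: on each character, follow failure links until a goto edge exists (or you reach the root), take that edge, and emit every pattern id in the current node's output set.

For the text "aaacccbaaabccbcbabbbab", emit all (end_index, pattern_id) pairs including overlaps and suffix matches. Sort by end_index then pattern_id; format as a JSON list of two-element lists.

Construct AC machine:
Trie (insert patterns):
  n0 'ε': a→4 b→1 c→6
  n1 'b': a→2
  n2 'ba': b→3
  n3 'bab': ·  [P0 ends]
  n4 'a': b→13 c→5
  n5 'ac': ·  [P1 ends]
  n6 'c': a→7 c→12
  n7 'ca': c→8
  n8 'cac': a→9
  n9 'caca': a→10
  n10 'cacaa': b→11
  n11 'cacaab': ·  [P2 ends]
  n12 'cc': ·  [P3 ends]
  n13 'ab': ·  [P4 ends]

Failure links (BFS by depth):
  n1('b'): parent n0 fail=0; on 'b' 0 → fail=0;  out ∅∪∅=∅
  n4('a'): parent n0 fail=0; on 'a' 0 → fail=0;  out ∅∪∅=∅
  n6('c'): parent n0 fail=0; on 'c' 0 → fail=0;  out ∅∪∅=∅
  n2('ba'): parent n1 fail=0; on 'a' 0 → fail=4;  out ∅∪∅=∅
  n5('ac'): parent n4 fail=0; on 'c' 0 → fail=6;  out {1}∪∅={1}
  n7('ca'): parent n6 fail=0; on 'a' 0 → fail=4;  out ∅∪∅=∅
  n12('cc'): parent n6 fail=0; on 'c' 0 → fail=6;  out {3}∪∅={3}
  n13('ab'): parent n4 fail=0; on 'b' 0 → fail=1;  out {4}∪∅={4}
  n3('bab'): parent n2 fail=4; on 'b' 4 → fail=13;  out {0}∪{4}={0,4}
  n8('cac'): parent n7 fail=4; on 'c' 4 → fail=5;  out ∅∪{1}={1}
  n9('caca'): parent n8 fail=5; on 'a' 5→6 → fail=7;  out ∅∪∅=∅
  n10('cacaa'): parent n9 fail=7; on 'a' 7→4→0 → fail=4;  out ∅∪∅=∅
  n11('cacaab'): parent n10 fail=4; on 'b' 4 → fail=13;  out {2}∪{4}={2,4}

Text stream:
pos 0 'a': at 4
pos 1 'a': at 4 ·f
pos 2 'a': at 4 ·f
pos 3 'c': at 5  emit P1@[2:3]
pos 4 'c': at 12 ·f  emit P3@[3:4]
pos 5 'c': at 12 ·f  emit P3@[4:5]
pos 6 'b': at 1 ·f
pos 7 'a': at 2
pos 8 'a': at 4 ·f
pos 9 'a': at 4 ·f
pos 10 'b': at 13  emit P4@[9:10]
pos 11 'c': at 6 ·f
pos 12 'c': at 12  emit P3@[11:12]
pos 13 'b': at 1 ·f
pos 14 'c': at 6 ·f
pos 15 'b': at 1 ·f
pos 16 'a': at 2
pos 17 'b': at 3  emit P0@[15:17],P4@[16:17]
pos 18 'b': at 1 ·f
pos 19 'b': at 1 ·f
pos 20 'a': at 2
pos 21 'b': at 3  emit P0@[19:21],P4@[20:21]

All matches (sorted): [[3,1],[4,3],[5,3],[10,4],[12,3],[17,0],[17,4],[21,0],[21,4]]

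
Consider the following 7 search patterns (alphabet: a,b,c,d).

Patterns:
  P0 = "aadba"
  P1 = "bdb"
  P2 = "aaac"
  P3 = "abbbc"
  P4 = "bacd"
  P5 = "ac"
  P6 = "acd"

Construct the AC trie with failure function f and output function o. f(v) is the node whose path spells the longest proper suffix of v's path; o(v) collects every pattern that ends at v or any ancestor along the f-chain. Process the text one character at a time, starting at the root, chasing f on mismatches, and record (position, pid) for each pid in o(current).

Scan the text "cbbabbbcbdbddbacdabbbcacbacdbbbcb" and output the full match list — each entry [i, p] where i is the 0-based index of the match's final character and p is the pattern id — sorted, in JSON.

Build automaton:
Trie nodes:
  0='ε' goto a→1 b→6
  1='a' goto a→2 b→11 c→18
  2='aa' goto a→9 d→3
  3='aad' goto b→4
  4='aadb' goto a→5
  5='aadba' goto ·  [P0 ends]
  6='b' goto a→15 d→7
  7='bd' goto b→8
  8='bdb' goto ·  [P1 ends]
  9='aaa' goto c→10
  10='aaac' goto ·  [P2 ends]
  11='ab' goto b→12
  12='abb' goto b→13
  13='abbb' goto c→14
  14='abbbc' goto ·  [P3 ends]
  15='ba' goto c→16
  16='bac' goto d→17
  17='bacd' goto ·  [P4 ends]
  18='ac' goto d→19  [P5 ends]
  19='acd' goto ·  [P6 ends]

BFS fail/out derivation:
  fail(1) 'a': from fail(0)=0 chase 'a': 0 ⇒ 0;  out=∅∪out(0)=∅
  fail(6) 'b': from fail(0)=0 chase 'b': 0 ⇒ 0;  out=∅∪out(0)=∅
  fail(2) 'aa': from fail(1)=0 chase 'a': 0 ⇒ 1;  out=∅∪out(1)=∅
  fail(7) 'bd': from fail(6)=0 chase 'd': 0 ⇒ 0;  out=∅∪out(0)=∅
  fail(11) 'ab': from fail(1)=0 chase 'b': 0 ⇒ 6;  out=∅∪out(6)=∅
  fail(15) 'ba': from fail(6)=0 chase 'a': 0 ⇒ 1;  out=∅∪out(1)=∅
  fail(18) 'ac': from fail(1)=0 chase 'c': 0 ⇒ 0;  out={5}∪out(0)={5}
  fail(3) 'aad': from fail(2)=1 chase 'd': 1→0 ⇒ 0;  out=∅∪out(0)=∅
  fail(8) 'bdb': from fail(7)=0 chase 'b': 0 ⇒ 6;  out={1}∪out(6)={1}
  fail(9) 'aaa': from fail(2)=1 chase 'a': 1 ⇒ 2;  out=∅∪out(2)=∅
  fail(12) 'abb': from fail(11)=6 chase 'b': 6→0 ⇒ 6;  out=∅∪out(6)=∅
  fail(16) 'bac': from fail(15)=1 chase 'c': 1 ⇒ 18;  out=∅∪out(18)={5}
  fail(19) 'acd': from fail(18)=0 chase 'd': 0 ⇒ 0;  out={6}∪out(0)={6}
  fail(4) 'aadb': from fail(3)=0 chase 'b': 0 ⇒ 6;  out=∅∪out(6)=∅
  fail(10) 'aaac': from fail(9)=2 chase 'c': 2→1 ⇒ 18;  out={2}∪out(18)={2,5}
  fail(13) 'abbb': from fail(12)=6 chase 'b': 6→0 ⇒ 6;  out=∅∪out(6)=∅
  fail(17) 'bacd': from fail(16)=18 chase 'd': 18 ⇒ 19;  out={4}∪out(19)={4,6}
  fail(5) 'aadba': from fail(4)=6 chase 'a': 6 ⇒ 15;  out={0}∪out(15)={0}
  fail(14) 'abbbc': from fail(13)=6 chase 'c': 6→0 ⇒ 0;  out={3}∪out(0)={3}

Run:
i=0 'c': node 0→0
i=1 'b': node 0→6
i=2 'b': node 6→6 ·f
i=3 'a': node 6→15
i=4 'b': node 15→11 ·f
i=5 'b': node 11→12
i=6 'b': node 12→13
i=7 'c': node 13→14  emit P3@[3:7]
i=8 'b': node 14→6 ·f
i=9 'd': node 6→7
i=10 'b': node 7→8  emit P1@[8:10]
i=11 'd': node 8→7 ·f
i=12 'd': node 7→0 ·f
i=13 'b': node 0→6
i=14 'a': node 6→15
i=15 'c': node 15→16  emit P5@[14:15]
i=16 'd': node 16→17  emit P4@[13:16],P6@[14:16]
i=17 'a': node 17→1 ·f
i=18 'b': node 1→11
i=19 'b': node 11→12
i=20 'b': node 12→13
i=21 'c': node 13→14  emit P3@[17:21]
i=22 'a': node 14→1 ·f
i=23 'c': node 1→18  emit P5@[22:23]
i=24 'b': node 18→6 ·f
i=25 'a': node 6→15
i=26 'c': node 15→16  emit P5@[25:26]
i=27 'd': node 16→17  emit P4@[24:27],P6@[25:27]
i=28 'b': node 17→6 ·f
i=29 'b': node 6→6 ·f
i=30 'b': node 6→6 ·f
i=31 'c': node 6→0 ·f
i=32 'b': node 0→6

Result: [[7,3],[10,1],[15,5],[16,4],[16,6],[21,3],[23,5],[26,5],[27,4],[27,6]]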